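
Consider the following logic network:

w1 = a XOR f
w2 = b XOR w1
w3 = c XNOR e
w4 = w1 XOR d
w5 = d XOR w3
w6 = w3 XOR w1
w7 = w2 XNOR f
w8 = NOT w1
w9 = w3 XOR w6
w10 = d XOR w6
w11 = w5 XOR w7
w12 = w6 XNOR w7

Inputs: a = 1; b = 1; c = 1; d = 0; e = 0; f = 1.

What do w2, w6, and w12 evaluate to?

w1 = a XOR f = 1 XOR 1 = 0
w2 = b XOR w1 = 1 XOR 0 = 1
w3 = c XNOR e = 1 XNOR 0 = 0
w6 = w3 XOR w1 = 0 XOR 0 = 0
w7 = w2 XNOR f = 1 XNOR 1 = 1
w12 = w6 XNOR w7 = 0 XNOR 1 = 0

w2 = 1, w6 = 0, w12 = 0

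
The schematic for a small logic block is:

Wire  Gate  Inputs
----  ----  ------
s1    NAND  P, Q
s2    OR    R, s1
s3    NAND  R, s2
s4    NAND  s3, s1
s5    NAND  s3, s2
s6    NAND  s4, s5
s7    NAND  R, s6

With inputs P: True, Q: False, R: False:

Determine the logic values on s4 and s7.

s4 = False, s7 = True

s1 = P NAND Q = True NAND False = True
s2 = R OR s1 = False OR True = True
s3 = R NAND s2 = False NAND True = True
s4 = s3 NAND s1 = True NAND True = False
s5 = s3 NAND s2 = True NAND True = False
s6 = s4 NAND s5 = False NAND False = True
s7 = R NAND s6 = False NAND True = True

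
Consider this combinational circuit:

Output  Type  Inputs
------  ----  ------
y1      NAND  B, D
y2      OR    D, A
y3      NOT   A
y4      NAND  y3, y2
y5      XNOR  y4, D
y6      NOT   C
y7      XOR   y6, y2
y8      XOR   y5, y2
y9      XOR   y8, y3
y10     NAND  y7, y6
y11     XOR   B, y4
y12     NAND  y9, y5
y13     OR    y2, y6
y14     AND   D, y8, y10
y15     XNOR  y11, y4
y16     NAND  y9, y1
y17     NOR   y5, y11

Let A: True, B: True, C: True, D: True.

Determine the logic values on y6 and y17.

y6 = False; y17 = False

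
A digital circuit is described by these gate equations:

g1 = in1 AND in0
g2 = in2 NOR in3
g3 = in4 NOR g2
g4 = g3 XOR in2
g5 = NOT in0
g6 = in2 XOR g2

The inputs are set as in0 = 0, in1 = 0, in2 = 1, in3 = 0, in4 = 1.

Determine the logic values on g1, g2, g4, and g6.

g1 = 0  g2 = 0  g4 = 1  g6 = 1

g1 = in1 AND in0 = 0 AND 0 = 0
g2 = in2 NOR in3 = 1 NOR 0 = 0
g3 = in4 NOR g2 = 1 NOR 0 = 0
g4 = g3 XOR in2 = 0 XOR 1 = 1
g6 = in2 XOR g2 = 1 XOR 0 = 1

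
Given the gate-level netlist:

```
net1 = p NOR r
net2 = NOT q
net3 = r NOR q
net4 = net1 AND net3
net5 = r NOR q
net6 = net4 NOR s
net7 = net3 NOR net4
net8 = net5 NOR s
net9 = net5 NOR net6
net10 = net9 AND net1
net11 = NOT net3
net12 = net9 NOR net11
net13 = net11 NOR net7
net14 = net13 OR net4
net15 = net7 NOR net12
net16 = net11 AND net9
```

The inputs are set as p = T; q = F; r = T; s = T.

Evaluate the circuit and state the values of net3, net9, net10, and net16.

net3 = F  net9 = T  net10 = F  net16 = T

net1 = p NOR r = T NOR T = F
net3 = r NOR q = T NOR F = F
net4 = net1 AND net3 = F AND F = F
net5 = r NOR q = T NOR F = F
net6 = net4 NOR s = F NOR T = F
net9 = net5 NOR net6 = F NOR F = T
net10 = net9 AND net1 = T AND F = F
net11 = NOT net3 = NOT F = T
net16 = net11 AND net9 = T AND T = T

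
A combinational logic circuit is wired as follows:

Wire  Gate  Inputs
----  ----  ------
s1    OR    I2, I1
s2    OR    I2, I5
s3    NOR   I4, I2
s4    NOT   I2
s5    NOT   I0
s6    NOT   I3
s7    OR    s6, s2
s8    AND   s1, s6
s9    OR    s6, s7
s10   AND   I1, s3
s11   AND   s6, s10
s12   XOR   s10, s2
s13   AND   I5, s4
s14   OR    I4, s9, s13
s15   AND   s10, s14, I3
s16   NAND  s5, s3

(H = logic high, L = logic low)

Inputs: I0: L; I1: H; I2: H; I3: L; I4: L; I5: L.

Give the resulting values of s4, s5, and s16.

s3 = I4 NOR I2 = L NOR H = L
s4 = NOT I2 = NOT H = L
s5 = NOT I0 = NOT L = H
s16 = s5 NAND s3 = H NAND L = H

s4 = L, s5 = H, s16 = H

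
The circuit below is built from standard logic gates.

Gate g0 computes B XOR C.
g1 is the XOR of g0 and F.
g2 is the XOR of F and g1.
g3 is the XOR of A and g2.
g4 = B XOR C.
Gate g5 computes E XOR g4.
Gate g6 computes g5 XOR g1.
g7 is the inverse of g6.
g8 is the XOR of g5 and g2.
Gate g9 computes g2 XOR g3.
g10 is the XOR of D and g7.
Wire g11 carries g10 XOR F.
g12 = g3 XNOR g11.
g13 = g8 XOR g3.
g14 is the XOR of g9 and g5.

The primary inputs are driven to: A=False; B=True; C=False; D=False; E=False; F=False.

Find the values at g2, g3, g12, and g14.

g0 = B XOR C = True XOR False = True
g1 = g0 XOR F = True XOR False = True
g2 = F XOR g1 = False XOR True = True
g3 = A XOR g2 = False XOR True = True
g4 = B XOR C = True XOR False = True
g5 = E XOR g4 = False XOR True = True
g6 = g5 XOR g1 = True XOR True = False
g7 = NOT g6 = NOT False = True
g9 = g2 XOR g3 = True XOR True = False
g10 = D XOR g7 = False XOR True = True
g11 = g10 XOR F = True XOR False = True
g12 = g3 XNOR g11 = True XNOR True = True
g14 = g9 XOR g5 = False XOR True = True

g2 = True, g3 = True, g12 = True, g14 = True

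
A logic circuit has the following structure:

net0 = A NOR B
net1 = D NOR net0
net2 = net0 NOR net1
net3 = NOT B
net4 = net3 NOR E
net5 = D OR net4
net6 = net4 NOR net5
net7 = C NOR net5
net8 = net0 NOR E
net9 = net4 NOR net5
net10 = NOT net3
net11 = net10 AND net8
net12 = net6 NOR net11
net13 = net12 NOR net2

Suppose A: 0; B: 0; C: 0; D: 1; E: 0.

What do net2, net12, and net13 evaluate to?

net0 = A NOR B = 0 NOR 0 = 1
net1 = D NOR net0 = 1 NOR 1 = 0
net2 = net0 NOR net1 = 1 NOR 0 = 0
net3 = NOT B = NOT 0 = 1
net4 = net3 NOR E = 1 NOR 0 = 0
net5 = D OR net4 = 1 OR 0 = 1
net6 = net4 NOR net5 = 0 NOR 1 = 0
net8 = net0 NOR E = 1 NOR 0 = 0
net10 = NOT net3 = NOT 1 = 0
net11 = net10 AND net8 = 0 AND 0 = 0
net12 = net6 NOR net11 = 0 NOR 0 = 1
net13 = net12 NOR net2 = 1 NOR 0 = 0

net2 = 0; net12 = 1; net13 = 0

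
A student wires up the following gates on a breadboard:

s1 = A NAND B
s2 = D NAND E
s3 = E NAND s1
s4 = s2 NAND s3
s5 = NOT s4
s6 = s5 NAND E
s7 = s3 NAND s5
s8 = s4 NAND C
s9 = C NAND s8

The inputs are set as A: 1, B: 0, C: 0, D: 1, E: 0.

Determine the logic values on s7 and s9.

s1 = A NAND B = 1 NAND 0 = 1
s2 = D NAND E = 1 NAND 0 = 1
s3 = E NAND s1 = 0 NAND 1 = 1
s4 = s2 NAND s3 = 1 NAND 1 = 0
s5 = NOT s4 = NOT 0 = 1
s7 = s3 NAND s5 = 1 NAND 1 = 0
s8 = s4 NAND C = 0 NAND 0 = 1
s9 = C NAND s8 = 0 NAND 1 = 1

s7 = 0  s9 = 1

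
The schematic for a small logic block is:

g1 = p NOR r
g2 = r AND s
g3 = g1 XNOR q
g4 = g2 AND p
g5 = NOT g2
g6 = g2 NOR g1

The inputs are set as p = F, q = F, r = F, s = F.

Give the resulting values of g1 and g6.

g1 = T  g6 = F

g1 = p NOR r = F NOR F = T
g2 = r AND s = F AND F = F
g6 = g2 NOR g1 = F NOR T = F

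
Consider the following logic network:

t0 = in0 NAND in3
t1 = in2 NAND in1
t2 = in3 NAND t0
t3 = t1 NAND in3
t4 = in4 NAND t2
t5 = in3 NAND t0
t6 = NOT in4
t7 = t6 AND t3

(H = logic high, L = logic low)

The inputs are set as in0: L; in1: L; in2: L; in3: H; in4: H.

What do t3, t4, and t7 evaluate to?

t3 = L; t4 = H; t7 = L

t0 = in0 NAND in3 = L NAND H = H
t1 = in2 NAND in1 = L NAND L = H
t2 = in3 NAND t0 = H NAND H = L
t3 = t1 NAND in3 = H NAND H = L
t4 = in4 NAND t2 = H NAND L = H
t6 = NOT in4 = NOT H = L
t7 = t6 AND t3 = L AND L = L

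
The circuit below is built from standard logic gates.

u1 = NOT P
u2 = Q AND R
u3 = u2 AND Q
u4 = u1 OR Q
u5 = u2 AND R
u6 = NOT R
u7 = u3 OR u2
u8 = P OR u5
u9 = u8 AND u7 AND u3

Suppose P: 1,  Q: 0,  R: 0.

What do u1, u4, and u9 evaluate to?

u1 = NOT P = NOT 1 = 0
u2 = Q AND R = 0 AND 0 = 0
u3 = u2 AND Q = 0 AND 0 = 0
u4 = u1 OR Q = 0 OR 0 = 0
u5 = u2 AND R = 0 AND 0 = 0
u7 = u3 OR u2 = 0 OR 0 = 0
u8 = P OR u5 = 1 OR 0 = 1
u9 = u8 AND u7 AND u3 = 1 AND 0 AND 0 = 0

u1 = 0, u4 = 0, u9 = 0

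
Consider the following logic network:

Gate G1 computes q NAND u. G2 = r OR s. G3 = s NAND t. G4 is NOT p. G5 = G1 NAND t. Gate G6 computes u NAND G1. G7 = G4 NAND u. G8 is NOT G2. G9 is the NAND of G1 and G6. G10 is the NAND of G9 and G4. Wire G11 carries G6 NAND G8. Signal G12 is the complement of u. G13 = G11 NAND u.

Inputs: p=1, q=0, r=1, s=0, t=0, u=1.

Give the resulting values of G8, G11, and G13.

G1 = q NAND u = 0 NAND 1 = 1
G2 = r OR s = 1 OR 0 = 1
G6 = u NAND G1 = 1 NAND 1 = 0
G8 = NOT G2 = NOT 1 = 0
G11 = G6 NAND G8 = 0 NAND 0 = 1
G13 = G11 NAND u = 1 NAND 1 = 0

G8 = 0; G11 = 1; G13 = 0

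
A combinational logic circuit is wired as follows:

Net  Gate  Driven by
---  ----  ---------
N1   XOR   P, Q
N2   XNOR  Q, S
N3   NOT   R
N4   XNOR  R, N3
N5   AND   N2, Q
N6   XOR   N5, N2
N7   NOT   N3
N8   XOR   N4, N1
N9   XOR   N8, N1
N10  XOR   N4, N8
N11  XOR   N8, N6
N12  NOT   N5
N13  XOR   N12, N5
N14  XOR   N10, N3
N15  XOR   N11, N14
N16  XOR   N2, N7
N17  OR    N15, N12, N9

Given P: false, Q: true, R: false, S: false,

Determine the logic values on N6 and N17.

N6 = false, N17 = true

N1 = P XOR Q = false XOR true = true
N2 = Q XNOR S = true XNOR false = false
N3 = NOT R = NOT false = true
N4 = R XNOR N3 = false XNOR true = false
N5 = N2 AND Q = false AND true = false
N6 = N5 XOR N2 = false XOR false = false
N8 = N4 XOR N1 = false XOR true = true
N9 = N8 XOR N1 = true XOR true = false
N10 = N4 XOR N8 = false XOR true = true
N11 = N8 XOR N6 = true XOR false = true
N12 = NOT N5 = NOT false = true
N14 = N10 XOR N3 = true XOR true = false
N15 = N11 XOR N14 = true XOR false = true
N17 = N15 OR N12 OR N9 = true OR true OR false = true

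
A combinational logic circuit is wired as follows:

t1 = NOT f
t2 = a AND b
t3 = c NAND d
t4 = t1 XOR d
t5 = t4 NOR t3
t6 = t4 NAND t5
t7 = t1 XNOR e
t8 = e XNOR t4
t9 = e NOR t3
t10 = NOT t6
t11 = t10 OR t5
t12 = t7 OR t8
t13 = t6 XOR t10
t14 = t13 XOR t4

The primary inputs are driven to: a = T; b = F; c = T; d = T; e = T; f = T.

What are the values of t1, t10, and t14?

t1 = NOT f = NOT T = F
t3 = c NAND d = T NAND T = F
t4 = t1 XOR d = F XOR T = T
t5 = t4 NOR t3 = T NOR F = F
t6 = t4 NAND t5 = T NAND F = T
t10 = NOT t6 = NOT T = F
t13 = t6 XOR t10 = T XOR F = T
t14 = t13 XOR t4 = T XOR T = F

t1 = F, t10 = F, t14 = F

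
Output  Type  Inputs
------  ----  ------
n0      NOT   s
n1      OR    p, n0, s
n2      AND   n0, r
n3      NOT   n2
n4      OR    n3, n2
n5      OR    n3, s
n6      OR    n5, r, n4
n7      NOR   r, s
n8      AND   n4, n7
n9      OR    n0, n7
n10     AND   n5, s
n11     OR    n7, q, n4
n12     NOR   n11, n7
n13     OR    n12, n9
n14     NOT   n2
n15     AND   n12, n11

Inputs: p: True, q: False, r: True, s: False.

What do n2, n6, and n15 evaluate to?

n2 = True, n6 = True, n15 = False

n0 = NOT s = NOT False = True
n2 = n0 AND r = True AND True = True
n3 = NOT n2 = NOT True = False
n4 = n3 OR n2 = False OR True = True
n5 = n3 OR s = False OR False = False
n6 = n5 OR r OR n4 = False OR True OR True = True
n7 = r NOR s = True NOR False = False
n11 = n7 OR q OR n4 = False OR False OR True = True
n12 = n11 NOR n7 = True NOR False = False
n15 = n12 AND n11 = False AND True = False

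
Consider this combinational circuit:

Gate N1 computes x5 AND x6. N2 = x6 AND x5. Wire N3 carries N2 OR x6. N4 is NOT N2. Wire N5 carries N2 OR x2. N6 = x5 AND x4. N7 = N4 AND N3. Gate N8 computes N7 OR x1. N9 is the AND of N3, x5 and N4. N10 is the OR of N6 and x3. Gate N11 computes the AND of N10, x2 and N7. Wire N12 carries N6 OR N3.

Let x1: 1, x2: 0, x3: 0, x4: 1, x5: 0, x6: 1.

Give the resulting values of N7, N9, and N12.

N7 = 1  N9 = 0  N12 = 1

N2 = x6 AND x5 = 1 AND 0 = 0
N3 = N2 OR x6 = 0 OR 1 = 1
N4 = NOT N2 = NOT 0 = 1
N6 = x5 AND x4 = 0 AND 1 = 0
N7 = N4 AND N3 = 1 AND 1 = 1
N9 = N3 AND x5 AND N4 = 1 AND 0 AND 1 = 0
N12 = N6 OR N3 = 0 OR 1 = 1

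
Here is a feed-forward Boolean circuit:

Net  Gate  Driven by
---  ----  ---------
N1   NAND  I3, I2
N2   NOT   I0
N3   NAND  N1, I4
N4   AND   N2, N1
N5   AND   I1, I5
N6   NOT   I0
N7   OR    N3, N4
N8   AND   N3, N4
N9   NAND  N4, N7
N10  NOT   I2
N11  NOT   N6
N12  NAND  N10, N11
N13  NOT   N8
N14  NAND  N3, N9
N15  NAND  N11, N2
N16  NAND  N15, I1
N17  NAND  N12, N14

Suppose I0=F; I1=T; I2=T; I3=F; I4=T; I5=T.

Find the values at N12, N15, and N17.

N12 = T, N15 = T, N17 = F

N1 = I3 NAND I2 = F NAND T = T
N2 = NOT I0 = NOT F = T
N3 = N1 NAND I4 = T NAND T = F
N4 = N2 AND N1 = T AND T = T
N6 = NOT I0 = NOT F = T
N7 = N3 OR N4 = F OR T = T
N9 = N4 NAND N7 = T NAND T = F
N10 = NOT I2 = NOT T = F
N11 = NOT N6 = NOT T = F
N12 = N10 NAND N11 = F NAND F = T
N14 = N3 NAND N9 = F NAND F = T
N15 = N11 NAND N2 = F NAND T = T
N17 = N12 NAND N14 = T NAND T = F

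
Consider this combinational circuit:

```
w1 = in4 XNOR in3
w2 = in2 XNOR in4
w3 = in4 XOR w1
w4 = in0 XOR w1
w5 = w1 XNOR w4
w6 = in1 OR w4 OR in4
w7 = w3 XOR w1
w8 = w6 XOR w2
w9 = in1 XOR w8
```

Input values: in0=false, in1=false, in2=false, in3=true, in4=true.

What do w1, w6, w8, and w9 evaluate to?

w1 = in4 XNOR in3 = true XNOR true = true
w2 = in2 XNOR in4 = false XNOR true = false
w4 = in0 XOR w1 = false XOR true = true
w6 = in1 OR w4 OR in4 = false OR true OR true = true
w8 = w6 XOR w2 = true XOR false = true
w9 = in1 XOR w8 = false XOR true = true

w1 = true, w6 = true, w8 = true, w9 = true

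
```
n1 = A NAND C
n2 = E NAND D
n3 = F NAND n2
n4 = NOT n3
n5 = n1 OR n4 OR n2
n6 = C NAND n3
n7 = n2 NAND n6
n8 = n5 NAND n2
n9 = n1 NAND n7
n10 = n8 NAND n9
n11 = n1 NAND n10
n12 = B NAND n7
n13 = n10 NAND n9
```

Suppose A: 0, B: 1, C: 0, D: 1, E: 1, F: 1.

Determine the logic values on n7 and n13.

n1 = A NAND C = 0 NAND 0 = 1
n2 = E NAND D = 1 NAND 1 = 0
n3 = F NAND n2 = 1 NAND 0 = 1
n4 = NOT n3 = NOT 1 = 0
n5 = n1 OR n4 OR n2 = 1 OR 0 OR 0 = 1
n6 = C NAND n3 = 0 NAND 1 = 1
n7 = n2 NAND n6 = 0 NAND 1 = 1
n8 = n5 NAND n2 = 1 NAND 0 = 1
n9 = n1 NAND n7 = 1 NAND 1 = 0
n10 = n8 NAND n9 = 1 NAND 0 = 1
n13 = n10 NAND n9 = 1 NAND 0 = 1

n7 = 1, n13 = 1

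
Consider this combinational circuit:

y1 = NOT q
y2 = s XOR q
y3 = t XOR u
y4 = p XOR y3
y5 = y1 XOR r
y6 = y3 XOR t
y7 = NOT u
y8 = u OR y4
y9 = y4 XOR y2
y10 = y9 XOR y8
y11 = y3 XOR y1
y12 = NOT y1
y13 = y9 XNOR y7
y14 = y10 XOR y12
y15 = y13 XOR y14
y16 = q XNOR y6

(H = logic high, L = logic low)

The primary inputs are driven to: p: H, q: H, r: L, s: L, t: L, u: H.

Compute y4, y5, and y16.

y4 = L  y5 = L  y16 = H

y1 = NOT q = NOT H = L
y3 = t XOR u = L XOR H = H
y4 = p XOR y3 = H XOR H = L
y5 = y1 XOR r = L XOR L = L
y6 = y3 XOR t = H XOR L = H
y16 = q XNOR y6 = H XNOR H = H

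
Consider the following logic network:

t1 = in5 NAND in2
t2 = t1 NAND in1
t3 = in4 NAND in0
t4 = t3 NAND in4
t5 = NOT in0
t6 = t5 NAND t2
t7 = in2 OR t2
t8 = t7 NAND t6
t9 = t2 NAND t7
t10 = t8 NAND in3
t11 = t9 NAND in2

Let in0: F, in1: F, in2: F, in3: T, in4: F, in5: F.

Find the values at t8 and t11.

t8 = T, t11 = T

t1 = in5 NAND in2 = F NAND F = T
t2 = t1 NAND in1 = T NAND F = T
t5 = NOT in0 = NOT F = T
t6 = t5 NAND t2 = T NAND T = F
t7 = in2 OR t2 = F OR T = T
t8 = t7 NAND t6 = T NAND F = T
t9 = t2 NAND t7 = T NAND T = F
t11 = t9 NAND in2 = F NAND F = T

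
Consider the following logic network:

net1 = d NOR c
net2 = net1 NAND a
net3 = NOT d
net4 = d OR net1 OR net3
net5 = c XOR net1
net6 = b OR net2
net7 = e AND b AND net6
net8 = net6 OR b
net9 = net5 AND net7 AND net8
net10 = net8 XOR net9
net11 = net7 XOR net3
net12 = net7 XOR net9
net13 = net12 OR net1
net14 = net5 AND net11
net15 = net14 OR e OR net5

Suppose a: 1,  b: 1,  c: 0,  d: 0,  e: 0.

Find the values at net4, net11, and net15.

net4 = 1; net11 = 1; net15 = 1

net1 = d NOR c = 0 NOR 0 = 1
net2 = net1 NAND a = 1 NAND 1 = 0
net3 = NOT d = NOT 0 = 1
net4 = d OR net1 OR net3 = 0 OR 1 OR 1 = 1
net5 = c XOR net1 = 0 XOR 1 = 1
net6 = b OR net2 = 1 OR 0 = 1
net7 = e AND b AND net6 = 0 AND 1 AND 1 = 0
net11 = net7 XOR net3 = 0 XOR 1 = 1
net14 = net5 AND net11 = 1 AND 1 = 1
net15 = net14 OR e OR net5 = 1 OR 0 OR 1 = 1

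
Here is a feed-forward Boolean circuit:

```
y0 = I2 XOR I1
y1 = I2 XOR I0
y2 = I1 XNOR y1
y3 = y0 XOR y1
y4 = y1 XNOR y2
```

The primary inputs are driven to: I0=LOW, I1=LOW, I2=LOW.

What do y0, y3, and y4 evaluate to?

y0 = LOW, y3 = LOW, y4 = LOW

y0 = I2 XOR I1 = LOW XOR LOW = LOW
y1 = I2 XOR I0 = LOW XOR LOW = LOW
y2 = I1 XNOR y1 = LOW XNOR LOW = HIGH
y3 = y0 XOR y1 = LOW XOR LOW = LOW
y4 = y1 XNOR y2 = LOW XNOR HIGH = LOW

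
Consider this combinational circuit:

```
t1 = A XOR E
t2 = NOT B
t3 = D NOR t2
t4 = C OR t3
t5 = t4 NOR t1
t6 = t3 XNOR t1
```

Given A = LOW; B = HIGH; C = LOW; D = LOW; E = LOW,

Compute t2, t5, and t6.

t2 = LOW, t5 = LOW, t6 = LOW

t1 = A XOR E = LOW XOR LOW = LOW
t2 = NOT B = NOT HIGH = LOW
t3 = D NOR t2 = LOW NOR LOW = HIGH
t4 = C OR t3 = LOW OR HIGH = HIGH
t5 = t4 NOR t1 = HIGH NOR LOW = LOW
t6 = t3 XNOR t1 = HIGH XNOR LOW = LOW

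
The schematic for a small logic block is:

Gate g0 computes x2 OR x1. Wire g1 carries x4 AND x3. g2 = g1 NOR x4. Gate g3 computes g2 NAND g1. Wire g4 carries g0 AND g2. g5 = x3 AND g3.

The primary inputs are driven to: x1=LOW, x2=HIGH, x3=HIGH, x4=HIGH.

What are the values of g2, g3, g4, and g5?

g0 = x2 OR x1 = HIGH OR LOW = HIGH
g1 = x4 AND x3 = HIGH AND HIGH = HIGH
g2 = g1 NOR x4 = HIGH NOR HIGH = LOW
g3 = g2 NAND g1 = LOW NAND HIGH = HIGH
g4 = g0 AND g2 = HIGH AND LOW = LOW
g5 = x3 AND g3 = HIGH AND HIGH = HIGH

g2 = LOW; g3 = HIGH; g4 = LOW; g5 = HIGH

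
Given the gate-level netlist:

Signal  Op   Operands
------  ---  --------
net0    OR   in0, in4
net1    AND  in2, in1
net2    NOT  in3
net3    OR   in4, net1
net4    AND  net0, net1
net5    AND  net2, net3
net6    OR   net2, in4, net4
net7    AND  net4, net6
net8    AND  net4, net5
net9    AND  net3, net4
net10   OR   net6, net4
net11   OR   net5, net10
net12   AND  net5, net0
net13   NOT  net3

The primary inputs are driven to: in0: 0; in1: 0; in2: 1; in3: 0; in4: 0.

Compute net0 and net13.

net0 = in0 OR in4 = 0 OR 0 = 0
net1 = in2 AND in1 = 1 AND 0 = 0
net3 = in4 OR net1 = 0 OR 0 = 0
net13 = NOT net3 = NOT 0 = 1

net0 = 0; net13 = 1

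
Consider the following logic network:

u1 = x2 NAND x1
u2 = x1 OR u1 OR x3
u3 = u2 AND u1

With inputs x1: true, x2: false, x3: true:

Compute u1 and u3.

u1 = true  u3 = true

u1 = x2 NAND x1 = false NAND true = true
u2 = x1 OR u1 OR x3 = true OR true OR true = true
u3 = u2 AND u1 = true AND true = true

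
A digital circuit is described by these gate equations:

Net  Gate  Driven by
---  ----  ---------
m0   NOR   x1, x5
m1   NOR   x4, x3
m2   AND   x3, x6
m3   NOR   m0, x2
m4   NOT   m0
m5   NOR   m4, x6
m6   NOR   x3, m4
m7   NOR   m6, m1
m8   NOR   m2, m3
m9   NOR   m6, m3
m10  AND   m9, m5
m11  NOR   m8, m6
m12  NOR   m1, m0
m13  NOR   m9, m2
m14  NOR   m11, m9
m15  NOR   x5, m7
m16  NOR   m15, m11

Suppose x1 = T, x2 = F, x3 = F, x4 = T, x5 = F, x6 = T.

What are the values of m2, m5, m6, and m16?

m2 = F  m5 = F  m6 = F  m16 = F

m0 = x1 NOR x5 = T NOR F = F
m1 = x4 NOR x3 = T NOR F = F
m2 = x3 AND x6 = F AND T = F
m3 = m0 NOR x2 = F NOR F = T
m4 = NOT m0 = NOT F = T
m5 = m4 NOR x6 = T NOR T = F
m6 = x3 NOR m4 = F NOR T = F
m7 = m6 NOR m1 = F NOR F = T
m8 = m2 NOR m3 = F NOR T = F
m11 = m8 NOR m6 = F NOR F = T
m15 = x5 NOR m7 = F NOR T = F
m16 = m15 NOR m11 = F NOR T = F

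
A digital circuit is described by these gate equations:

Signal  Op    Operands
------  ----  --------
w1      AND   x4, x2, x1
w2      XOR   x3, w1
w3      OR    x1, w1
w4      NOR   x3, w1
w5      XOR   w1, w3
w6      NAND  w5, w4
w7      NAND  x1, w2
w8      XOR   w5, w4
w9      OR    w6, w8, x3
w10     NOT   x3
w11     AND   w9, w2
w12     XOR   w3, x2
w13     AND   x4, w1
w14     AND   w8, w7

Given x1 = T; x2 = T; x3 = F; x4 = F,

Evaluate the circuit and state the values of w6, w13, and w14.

w6 = F; w13 = F; w14 = F

w1 = x4 AND x2 AND x1 = F AND T AND T = F
w2 = x3 XOR w1 = F XOR F = F
w3 = x1 OR w1 = T OR F = T
w4 = x3 NOR w1 = F NOR F = T
w5 = w1 XOR w3 = F XOR T = T
w6 = w5 NAND w4 = T NAND T = F
w7 = x1 NAND w2 = T NAND F = T
w8 = w5 XOR w4 = T XOR T = F
w13 = x4 AND w1 = F AND F = F
w14 = w8 AND w7 = F AND T = F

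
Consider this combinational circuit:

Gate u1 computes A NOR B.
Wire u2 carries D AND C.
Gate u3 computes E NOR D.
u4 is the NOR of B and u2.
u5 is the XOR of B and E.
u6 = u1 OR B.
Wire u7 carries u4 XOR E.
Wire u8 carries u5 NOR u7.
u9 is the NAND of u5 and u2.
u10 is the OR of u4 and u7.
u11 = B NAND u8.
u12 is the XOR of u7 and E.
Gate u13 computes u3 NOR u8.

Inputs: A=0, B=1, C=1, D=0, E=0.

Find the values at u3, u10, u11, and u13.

u2 = D AND C = 0 AND 1 = 0
u3 = E NOR D = 0 NOR 0 = 1
u4 = B NOR u2 = 1 NOR 0 = 0
u5 = B XOR E = 1 XOR 0 = 1
u7 = u4 XOR E = 0 XOR 0 = 0
u8 = u5 NOR u7 = 1 NOR 0 = 0
u10 = u4 OR u7 = 0 OR 0 = 0
u11 = B NAND u8 = 1 NAND 0 = 1
u13 = u3 NOR u8 = 1 NOR 0 = 0

u3 = 1, u10 = 0, u11 = 1, u13 = 0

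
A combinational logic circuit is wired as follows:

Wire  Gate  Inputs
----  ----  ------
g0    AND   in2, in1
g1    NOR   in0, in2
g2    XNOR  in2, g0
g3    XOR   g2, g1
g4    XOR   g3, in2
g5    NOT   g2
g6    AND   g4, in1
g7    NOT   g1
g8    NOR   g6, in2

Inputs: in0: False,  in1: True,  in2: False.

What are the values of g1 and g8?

g0 = in2 AND in1 = False AND True = False
g1 = in0 NOR in2 = False NOR False = True
g2 = in2 XNOR g0 = False XNOR False = True
g3 = g2 XOR g1 = True XOR True = False
g4 = g3 XOR in2 = False XOR False = False
g6 = g4 AND in1 = False AND True = False
g8 = g6 NOR in2 = False NOR False = True

g1 = True  g8 = True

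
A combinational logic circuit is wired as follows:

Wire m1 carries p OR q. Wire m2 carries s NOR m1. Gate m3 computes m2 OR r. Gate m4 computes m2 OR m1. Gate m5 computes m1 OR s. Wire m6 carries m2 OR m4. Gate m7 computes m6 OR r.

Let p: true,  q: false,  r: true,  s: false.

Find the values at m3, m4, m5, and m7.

m3 = true, m4 = true, m5 = true, m7 = true

m1 = p OR q = true OR false = true
m2 = s NOR m1 = false NOR true = false
m3 = m2 OR r = false OR true = true
m4 = m2 OR m1 = false OR true = true
m5 = m1 OR s = true OR false = true
m6 = m2 OR m4 = false OR true = true
m7 = m6 OR r = true OR true = true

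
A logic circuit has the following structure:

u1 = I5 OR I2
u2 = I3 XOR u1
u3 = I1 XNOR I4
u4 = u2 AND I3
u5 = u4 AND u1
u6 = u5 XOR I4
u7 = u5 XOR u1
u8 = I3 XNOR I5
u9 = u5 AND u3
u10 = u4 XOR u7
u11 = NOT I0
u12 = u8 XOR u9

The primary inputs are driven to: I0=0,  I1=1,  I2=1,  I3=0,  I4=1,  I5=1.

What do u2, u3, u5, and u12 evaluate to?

u1 = I5 OR I2 = 1 OR 1 = 1
u2 = I3 XOR u1 = 0 XOR 1 = 1
u3 = I1 XNOR I4 = 1 XNOR 1 = 1
u4 = u2 AND I3 = 1 AND 0 = 0
u5 = u4 AND u1 = 0 AND 1 = 0
u8 = I3 XNOR I5 = 0 XNOR 1 = 0
u9 = u5 AND u3 = 0 AND 1 = 0
u12 = u8 XOR u9 = 0 XOR 0 = 0

u2 = 1  u3 = 1  u5 = 0  u12 = 0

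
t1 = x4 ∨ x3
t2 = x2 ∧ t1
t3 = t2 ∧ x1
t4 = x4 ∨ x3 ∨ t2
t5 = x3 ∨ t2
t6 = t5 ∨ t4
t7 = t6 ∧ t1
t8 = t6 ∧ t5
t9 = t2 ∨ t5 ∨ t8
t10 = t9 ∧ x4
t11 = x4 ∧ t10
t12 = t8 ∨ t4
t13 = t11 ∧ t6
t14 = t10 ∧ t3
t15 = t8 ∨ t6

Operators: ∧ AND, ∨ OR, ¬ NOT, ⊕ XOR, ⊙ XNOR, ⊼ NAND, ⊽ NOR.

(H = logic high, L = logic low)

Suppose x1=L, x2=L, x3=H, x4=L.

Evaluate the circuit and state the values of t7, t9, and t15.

t7 = H, t9 = H, t15 = H

t1 = x4 OR x3 = L OR H = H
t2 = x2 AND t1 = L AND H = L
t4 = x4 OR x3 OR t2 = L OR H OR L = H
t5 = x3 OR t2 = H OR L = H
t6 = t5 OR t4 = H OR H = H
t7 = t6 AND t1 = H AND H = H
t8 = t6 AND t5 = H AND H = H
t9 = t2 OR t5 OR t8 = L OR H OR H = H
t15 = t8 OR t6 = H OR H = H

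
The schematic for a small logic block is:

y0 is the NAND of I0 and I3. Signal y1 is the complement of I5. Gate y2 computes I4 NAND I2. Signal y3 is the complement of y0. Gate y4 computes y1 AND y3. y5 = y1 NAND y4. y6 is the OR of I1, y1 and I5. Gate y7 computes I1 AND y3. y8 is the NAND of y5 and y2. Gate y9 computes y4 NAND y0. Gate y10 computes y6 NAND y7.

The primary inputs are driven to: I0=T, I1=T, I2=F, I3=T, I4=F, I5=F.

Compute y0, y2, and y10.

y0 = I0 NAND I3 = T NAND T = F
y1 = NOT I5 = NOT F = T
y2 = I4 NAND I2 = F NAND F = T
y3 = NOT y0 = NOT F = T
y6 = I1 OR y1 OR I5 = T OR T OR F = T
y7 = I1 AND y3 = T AND T = T
y10 = y6 NAND y7 = T NAND T = F

y0 = F, y2 = T, y10 = F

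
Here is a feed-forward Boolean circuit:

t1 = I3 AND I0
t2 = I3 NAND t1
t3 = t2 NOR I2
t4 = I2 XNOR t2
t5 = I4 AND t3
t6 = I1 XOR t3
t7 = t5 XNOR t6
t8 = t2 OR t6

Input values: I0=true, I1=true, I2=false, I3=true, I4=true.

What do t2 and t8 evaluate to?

t2 = false; t8 = false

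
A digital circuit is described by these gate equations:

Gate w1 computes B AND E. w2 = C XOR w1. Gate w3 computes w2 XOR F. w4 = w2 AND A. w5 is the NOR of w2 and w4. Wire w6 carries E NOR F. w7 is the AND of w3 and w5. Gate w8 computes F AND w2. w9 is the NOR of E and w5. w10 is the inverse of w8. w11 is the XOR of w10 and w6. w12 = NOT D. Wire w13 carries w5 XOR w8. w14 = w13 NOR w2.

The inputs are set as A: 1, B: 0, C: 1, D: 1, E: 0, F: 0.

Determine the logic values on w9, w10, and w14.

w9 = 1; w10 = 1; w14 = 0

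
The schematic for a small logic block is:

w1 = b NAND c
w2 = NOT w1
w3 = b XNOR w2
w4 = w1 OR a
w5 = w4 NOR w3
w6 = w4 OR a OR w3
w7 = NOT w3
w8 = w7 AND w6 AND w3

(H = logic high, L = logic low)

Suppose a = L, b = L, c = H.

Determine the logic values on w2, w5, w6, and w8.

w2 = L  w5 = L  w6 = H  w8 = L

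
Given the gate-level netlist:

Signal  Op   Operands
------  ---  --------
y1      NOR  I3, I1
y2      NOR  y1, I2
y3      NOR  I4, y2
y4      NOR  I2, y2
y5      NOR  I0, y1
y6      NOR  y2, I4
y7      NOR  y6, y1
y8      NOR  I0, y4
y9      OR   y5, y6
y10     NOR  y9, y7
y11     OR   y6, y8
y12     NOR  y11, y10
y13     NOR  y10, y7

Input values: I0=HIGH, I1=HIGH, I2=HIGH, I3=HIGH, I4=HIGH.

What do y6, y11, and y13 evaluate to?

y1 = I3 NOR I1 = HIGH NOR HIGH = LOW
y2 = y1 NOR I2 = LOW NOR HIGH = LOW
y4 = I2 NOR y2 = HIGH NOR LOW = LOW
y5 = I0 NOR y1 = HIGH NOR LOW = LOW
y6 = y2 NOR I4 = LOW NOR HIGH = LOW
y7 = y6 NOR y1 = LOW NOR LOW = HIGH
y8 = I0 NOR y4 = HIGH NOR LOW = LOW
y9 = y5 OR y6 = LOW OR LOW = LOW
y10 = y9 NOR y7 = LOW NOR HIGH = LOW
y11 = y6 OR y8 = LOW OR LOW = LOW
y13 = y10 NOR y7 = LOW NOR HIGH = LOW

y6 = LOW; y11 = LOW; y13 = LOW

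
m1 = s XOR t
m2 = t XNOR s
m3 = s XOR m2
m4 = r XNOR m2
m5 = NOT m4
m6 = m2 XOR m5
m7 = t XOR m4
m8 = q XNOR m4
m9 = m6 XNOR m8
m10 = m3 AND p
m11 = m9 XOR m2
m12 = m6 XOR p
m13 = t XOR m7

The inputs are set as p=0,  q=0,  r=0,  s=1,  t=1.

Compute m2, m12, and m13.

m2 = t XNOR s = 1 XNOR 1 = 1
m4 = r XNOR m2 = 0 XNOR 1 = 0
m5 = NOT m4 = NOT 0 = 1
m6 = m2 XOR m5 = 1 XOR 1 = 0
m7 = t XOR m4 = 1 XOR 0 = 1
m12 = m6 XOR p = 0 XOR 0 = 0
m13 = t XOR m7 = 1 XOR 1 = 0

m2 = 1, m12 = 0, m13 = 0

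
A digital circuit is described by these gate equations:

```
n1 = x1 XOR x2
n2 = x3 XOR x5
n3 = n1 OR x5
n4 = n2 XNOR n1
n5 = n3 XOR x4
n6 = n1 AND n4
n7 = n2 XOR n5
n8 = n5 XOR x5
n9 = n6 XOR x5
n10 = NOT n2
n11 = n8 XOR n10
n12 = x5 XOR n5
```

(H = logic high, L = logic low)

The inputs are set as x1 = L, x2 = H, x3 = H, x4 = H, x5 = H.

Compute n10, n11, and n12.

n1 = x1 XOR x2 = L XOR H = H
n2 = x3 XOR x5 = H XOR H = L
n3 = n1 OR x5 = H OR H = H
n5 = n3 XOR x4 = H XOR H = L
n8 = n5 XOR x5 = L XOR H = H
n10 = NOT n2 = NOT L = H
n11 = n8 XOR n10 = H XOR H = L
n12 = x5 XOR n5 = H XOR L = H

n10 = H, n11 = L, n12 = H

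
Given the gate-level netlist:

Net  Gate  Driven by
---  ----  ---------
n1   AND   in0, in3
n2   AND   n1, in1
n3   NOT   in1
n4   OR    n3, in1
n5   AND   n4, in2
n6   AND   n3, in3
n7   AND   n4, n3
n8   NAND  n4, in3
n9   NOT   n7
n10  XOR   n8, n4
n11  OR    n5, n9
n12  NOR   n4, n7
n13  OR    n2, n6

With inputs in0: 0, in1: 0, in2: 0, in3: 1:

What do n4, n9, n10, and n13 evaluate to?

n1 = in0 AND in3 = 0 AND 1 = 0
n2 = n1 AND in1 = 0 AND 0 = 0
n3 = NOT in1 = NOT 0 = 1
n4 = n3 OR in1 = 1 OR 0 = 1
n6 = n3 AND in3 = 1 AND 1 = 1
n7 = n4 AND n3 = 1 AND 1 = 1
n8 = n4 NAND in3 = 1 NAND 1 = 0
n9 = NOT n7 = NOT 1 = 0
n10 = n8 XOR n4 = 0 XOR 1 = 1
n13 = n2 OR n6 = 0 OR 1 = 1

n4 = 1, n9 = 0, n10 = 1, n13 = 1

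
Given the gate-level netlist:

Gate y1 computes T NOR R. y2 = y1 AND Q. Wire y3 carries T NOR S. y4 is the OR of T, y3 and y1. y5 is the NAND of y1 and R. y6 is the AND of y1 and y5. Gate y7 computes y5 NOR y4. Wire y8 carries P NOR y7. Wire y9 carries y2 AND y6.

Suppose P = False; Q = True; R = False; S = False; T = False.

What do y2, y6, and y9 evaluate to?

y1 = T NOR R = False NOR False = True
y2 = y1 AND Q = True AND True = True
y5 = y1 NAND R = True NAND False = True
y6 = y1 AND y5 = True AND True = True
y9 = y2 AND y6 = True AND True = True

y2 = True, y6 = True, y9 = True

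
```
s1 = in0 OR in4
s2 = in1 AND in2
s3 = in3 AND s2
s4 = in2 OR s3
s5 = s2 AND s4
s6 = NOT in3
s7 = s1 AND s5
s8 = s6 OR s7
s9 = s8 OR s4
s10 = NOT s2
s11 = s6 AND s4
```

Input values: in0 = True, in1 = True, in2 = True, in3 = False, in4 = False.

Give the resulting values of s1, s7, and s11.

s1 = True, s7 = True, s11 = True

s1 = in0 OR in4 = True OR False = True
s2 = in1 AND in2 = True AND True = True
s3 = in3 AND s2 = False AND True = False
s4 = in2 OR s3 = True OR False = True
s5 = s2 AND s4 = True AND True = True
s6 = NOT in3 = NOT False = True
s7 = s1 AND s5 = True AND True = True
s11 = s6 AND s4 = True AND True = True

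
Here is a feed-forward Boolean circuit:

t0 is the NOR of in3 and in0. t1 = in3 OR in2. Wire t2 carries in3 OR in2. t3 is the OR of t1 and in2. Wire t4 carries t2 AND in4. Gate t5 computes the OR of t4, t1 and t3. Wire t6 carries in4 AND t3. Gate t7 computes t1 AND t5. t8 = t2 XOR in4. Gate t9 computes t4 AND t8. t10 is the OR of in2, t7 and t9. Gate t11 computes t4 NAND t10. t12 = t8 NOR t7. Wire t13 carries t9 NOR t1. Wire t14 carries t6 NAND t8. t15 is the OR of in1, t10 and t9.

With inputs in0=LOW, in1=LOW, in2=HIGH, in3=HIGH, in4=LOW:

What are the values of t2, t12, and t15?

t1 = in3 OR in2 = HIGH OR HIGH = HIGH
t2 = in3 OR in2 = HIGH OR HIGH = HIGH
t3 = t1 OR in2 = HIGH OR HIGH = HIGH
t4 = t2 AND in4 = HIGH AND LOW = LOW
t5 = t4 OR t1 OR t3 = LOW OR HIGH OR HIGH = HIGH
t7 = t1 AND t5 = HIGH AND HIGH = HIGH
t8 = t2 XOR in4 = HIGH XOR LOW = HIGH
t9 = t4 AND t8 = LOW AND HIGH = LOW
t10 = in2 OR t7 OR t9 = HIGH OR HIGH OR LOW = HIGH
t12 = t8 NOR t7 = HIGH NOR HIGH = LOW
t15 = in1 OR t10 OR t9 = LOW OR HIGH OR LOW = HIGH

t2 = HIGH, t12 = LOW, t15 = HIGH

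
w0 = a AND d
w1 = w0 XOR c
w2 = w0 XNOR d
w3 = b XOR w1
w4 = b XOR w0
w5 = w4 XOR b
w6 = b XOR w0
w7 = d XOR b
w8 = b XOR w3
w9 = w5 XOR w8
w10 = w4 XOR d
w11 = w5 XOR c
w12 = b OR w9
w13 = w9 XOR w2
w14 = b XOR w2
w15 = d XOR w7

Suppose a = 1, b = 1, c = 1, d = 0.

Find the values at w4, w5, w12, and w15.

w0 = a AND d = 1 AND 0 = 0
w1 = w0 XOR c = 0 XOR 1 = 1
w3 = b XOR w1 = 1 XOR 1 = 0
w4 = b XOR w0 = 1 XOR 0 = 1
w5 = w4 XOR b = 1 XOR 1 = 0
w7 = d XOR b = 0 XOR 1 = 1
w8 = b XOR w3 = 1 XOR 0 = 1
w9 = w5 XOR w8 = 0 XOR 1 = 1
w12 = b OR w9 = 1 OR 1 = 1
w15 = d XOR w7 = 0 XOR 1 = 1

w4 = 1, w5 = 0, w12 = 1, w15 = 1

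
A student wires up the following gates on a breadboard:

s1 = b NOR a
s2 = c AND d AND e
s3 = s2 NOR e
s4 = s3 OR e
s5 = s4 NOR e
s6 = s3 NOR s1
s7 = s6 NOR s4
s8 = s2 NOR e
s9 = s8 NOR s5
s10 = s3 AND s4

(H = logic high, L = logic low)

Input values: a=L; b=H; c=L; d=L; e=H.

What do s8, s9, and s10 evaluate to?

s2 = c AND d AND e = L AND L AND H = L
s3 = s2 NOR e = L NOR H = L
s4 = s3 OR e = L OR H = H
s5 = s4 NOR e = H NOR H = L
s8 = s2 NOR e = L NOR H = L
s9 = s8 NOR s5 = L NOR L = H
s10 = s3 AND s4 = L AND H = L

s8 = L; s9 = H; s10 = L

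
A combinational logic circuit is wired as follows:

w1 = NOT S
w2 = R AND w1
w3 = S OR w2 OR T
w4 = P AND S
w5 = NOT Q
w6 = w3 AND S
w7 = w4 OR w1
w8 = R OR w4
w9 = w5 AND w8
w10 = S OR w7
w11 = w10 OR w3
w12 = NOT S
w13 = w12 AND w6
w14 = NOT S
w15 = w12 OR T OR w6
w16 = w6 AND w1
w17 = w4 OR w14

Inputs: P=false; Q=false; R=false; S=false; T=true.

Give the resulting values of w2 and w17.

w1 = NOT S = NOT false = true
w2 = R AND w1 = false AND true = false
w4 = P AND S = false AND false = false
w14 = NOT S = NOT false = true
w17 = w4 OR w14 = false OR true = true

w2 = false, w17 = true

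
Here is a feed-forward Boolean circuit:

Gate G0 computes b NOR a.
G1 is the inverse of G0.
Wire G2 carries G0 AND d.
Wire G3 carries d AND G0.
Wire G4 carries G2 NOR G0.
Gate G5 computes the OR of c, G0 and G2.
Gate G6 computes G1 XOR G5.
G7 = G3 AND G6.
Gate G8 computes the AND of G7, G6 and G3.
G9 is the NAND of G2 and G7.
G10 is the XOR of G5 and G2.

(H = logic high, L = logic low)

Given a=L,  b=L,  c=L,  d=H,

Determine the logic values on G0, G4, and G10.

G0 = H; G4 = L; G10 = L

G0 = b NOR a = L NOR L = H
G2 = G0 AND d = H AND H = H
G4 = G2 NOR G0 = H NOR H = L
G5 = c OR G0 OR G2 = L OR H OR H = H
G10 = G5 XOR G2 = H XOR H = L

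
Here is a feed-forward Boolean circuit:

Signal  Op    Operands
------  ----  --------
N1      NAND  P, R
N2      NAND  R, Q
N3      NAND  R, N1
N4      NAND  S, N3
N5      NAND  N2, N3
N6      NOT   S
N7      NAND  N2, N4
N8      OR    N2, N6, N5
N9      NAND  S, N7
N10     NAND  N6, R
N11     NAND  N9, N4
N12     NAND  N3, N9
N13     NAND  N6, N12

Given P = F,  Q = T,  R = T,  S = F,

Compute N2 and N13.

N1 = P NAND R = F NAND T = T
N2 = R NAND Q = T NAND T = F
N3 = R NAND N1 = T NAND T = F
N4 = S NAND N3 = F NAND F = T
N6 = NOT S = NOT F = T
N7 = N2 NAND N4 = F NAND T = T
N9 = S NAND N7 = F NAND T = T
N12 = N3 NAND N9 = F NAND T = T
N13 = N6 NAND N12 = T NAND T = F

N2 = F, N13 = F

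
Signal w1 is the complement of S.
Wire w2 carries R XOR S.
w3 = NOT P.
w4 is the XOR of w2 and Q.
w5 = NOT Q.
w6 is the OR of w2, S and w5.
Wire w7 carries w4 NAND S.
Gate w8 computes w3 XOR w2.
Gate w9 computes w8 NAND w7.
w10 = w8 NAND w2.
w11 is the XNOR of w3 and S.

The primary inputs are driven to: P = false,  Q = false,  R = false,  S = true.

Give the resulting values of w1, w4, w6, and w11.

w1 = NOT S = NOT true = false
w2 = R XOR S = false XOR true = true
w3 = NOT P = NOT false = true
w4 = w2 XOR Q = true XOR false = true
w5 = NOT Q = NOT false = true
w6 = w2 OR S OR w5 = true OR true OR true = true
w11 = w3 XNOR S = true XNOR true = true

w1 = false, w4 = true, w6 = true, w11 = true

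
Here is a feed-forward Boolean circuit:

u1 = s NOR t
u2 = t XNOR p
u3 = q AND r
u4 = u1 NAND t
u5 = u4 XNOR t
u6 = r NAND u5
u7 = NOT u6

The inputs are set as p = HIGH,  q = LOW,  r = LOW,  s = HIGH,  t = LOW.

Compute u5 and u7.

u5 = LOW, u7 = LOW

u1 = s NOR t = HIGH NOR LOW = LOW
u4 = u1 NAND t = LOW NAND LOW = HIGH
u5 = u4 XNOR t = HIGH XNOR LOW = LOW
u6 = r NAND u5 = LOW NAND LOW = HIGH
u7 = NOT u6 = NOT HIGH = LOW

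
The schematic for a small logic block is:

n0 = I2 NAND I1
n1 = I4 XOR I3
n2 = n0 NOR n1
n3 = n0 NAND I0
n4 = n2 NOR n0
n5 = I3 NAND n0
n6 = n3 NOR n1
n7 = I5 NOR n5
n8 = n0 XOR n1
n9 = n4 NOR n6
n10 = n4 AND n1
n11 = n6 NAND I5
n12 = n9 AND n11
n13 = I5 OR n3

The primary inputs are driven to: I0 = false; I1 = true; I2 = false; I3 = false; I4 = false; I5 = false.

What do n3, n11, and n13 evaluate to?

n3 = true; n11 = true; n13 = true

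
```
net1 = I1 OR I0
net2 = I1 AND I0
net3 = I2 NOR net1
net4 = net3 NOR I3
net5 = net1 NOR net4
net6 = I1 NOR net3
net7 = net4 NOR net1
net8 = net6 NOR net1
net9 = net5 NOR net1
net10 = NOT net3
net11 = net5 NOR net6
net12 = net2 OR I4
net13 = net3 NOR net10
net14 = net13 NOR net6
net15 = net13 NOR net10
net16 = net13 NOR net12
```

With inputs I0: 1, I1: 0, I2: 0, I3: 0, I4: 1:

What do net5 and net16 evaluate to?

net1 = I1 OR I0 = 0 OR 1 = 1
net2 = I1 AND I0 = 0 AND 1 = 0
net3 = I2 NOR net1 = 0 NOR 1 = 0
net4 = net3 NOR I3 = 0 NOR 0 = 1
net5 = net1 NOR net4 = 1 NOR 1 = 0
net10 = NOT net3 = NOT 0 = 1
net12 = net2 OR I4 = 0 OR 1 = 1
net13 = net3 NOR net10 = 0 NOR 1 = 0
net16 = net13 NOR net12 = 0 NOR 1 = 0

net5 = 0, net16 = 0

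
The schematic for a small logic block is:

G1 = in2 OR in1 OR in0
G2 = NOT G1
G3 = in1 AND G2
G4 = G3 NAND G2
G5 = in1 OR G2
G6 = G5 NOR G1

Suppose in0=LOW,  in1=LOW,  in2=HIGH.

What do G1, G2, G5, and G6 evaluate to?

G1 = in2 OR in1 OR in0 = HIGH OR LOW OR LOW = HIGH
G2 = NOT G1 = NOT HIGH = LOW
G5 = in1 OR G2 = LOW OR LOW = LOW
G6 = G5 NOR G1 = LOW NOR HIGH = LOW

G1 = HIGH, G2 = LOW, G5 = LOW, G6 = LOW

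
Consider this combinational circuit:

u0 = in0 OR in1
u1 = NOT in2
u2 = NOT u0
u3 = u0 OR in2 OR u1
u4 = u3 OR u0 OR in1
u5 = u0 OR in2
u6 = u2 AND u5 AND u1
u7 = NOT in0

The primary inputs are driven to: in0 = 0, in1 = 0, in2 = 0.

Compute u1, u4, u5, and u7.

u1 = 1, u4 = 1, u5 = 0, u7 = 1

u0 = in0 OR in1 = 0 OR 0 = 0
u1 = NOT in2 = NOT 0 = 1
u3 = u0 OR in2 OR u1 = 0 OR 0 OR 1 = 1
u4 = u3 OR u0 OR in1 = 1 OR 0 OR 0 = 1
u5 = u0 OR in2 = 0 OR 0 = 0
u7 = NOT in0 = NOT 0 = 1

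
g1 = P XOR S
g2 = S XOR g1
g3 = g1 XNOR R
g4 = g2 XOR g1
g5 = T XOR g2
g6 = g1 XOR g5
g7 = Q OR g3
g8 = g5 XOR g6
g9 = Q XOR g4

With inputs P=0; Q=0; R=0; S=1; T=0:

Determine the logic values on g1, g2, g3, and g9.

g1 = P XOR S = 0 XOR 1 = 1
g2 = S XOR g1 = 1 XOR 1 = 0
g3 = g1 XNOR R = 1 XNOR 0 = 0
g4 = g2 XOR g1 = 0 XOR 1 = 1
g9 = Q XOR g4 = 0 XOR 1 = 1

g1 = 1  g2 = 0  g3 = 0  g9 = 1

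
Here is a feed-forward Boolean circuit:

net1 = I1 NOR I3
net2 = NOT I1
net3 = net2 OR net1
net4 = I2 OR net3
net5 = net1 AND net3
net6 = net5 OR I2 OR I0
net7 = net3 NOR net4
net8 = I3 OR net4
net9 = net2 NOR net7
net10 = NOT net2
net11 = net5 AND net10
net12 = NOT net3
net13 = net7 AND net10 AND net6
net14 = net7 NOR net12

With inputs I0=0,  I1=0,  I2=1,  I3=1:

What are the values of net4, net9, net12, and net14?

net1 = I1 NOR I3 = 0 NOR 1 = 0
net2 = NOT I1 = NOT 0 = 1
net3 = net2 OR net1 = 1 OR 0 = 1
net4 = I2 OR net3 = 1 OR 1 = 1
net7 = net3 NOR net4 = 1 NOR 1 = 0
net9 = net2 NOR net7 = 1 NOR 0 = 0
net12 = NOT net3 = NOT 1 = 0
net14 = net7 NOR net12 = 0 NOR 0 = 1

net4 = 1, net9 = 0, net12 = 0, net14 = 1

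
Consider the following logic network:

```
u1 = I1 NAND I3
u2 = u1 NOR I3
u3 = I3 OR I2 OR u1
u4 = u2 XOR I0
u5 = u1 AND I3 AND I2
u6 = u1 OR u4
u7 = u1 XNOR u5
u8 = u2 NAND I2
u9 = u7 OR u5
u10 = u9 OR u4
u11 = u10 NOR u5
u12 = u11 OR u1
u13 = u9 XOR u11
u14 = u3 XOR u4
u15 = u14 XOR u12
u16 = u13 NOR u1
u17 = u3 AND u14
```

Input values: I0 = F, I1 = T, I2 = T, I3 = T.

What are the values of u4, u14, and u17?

u1 = I1 NAND I3 = T NAND T = F
u2 = u1 NOR I3 = F NOR T = F
u3 = I3 OR I2 OR u1 = T OR T OR F = T
u4 = u2 XOR I0 = F XOR F = F
u14 = u3 XOR u4 = T XOR F = T
u17 = u3 AND u14 = T AND T = T

u4 = F, u14 = T, u17 = T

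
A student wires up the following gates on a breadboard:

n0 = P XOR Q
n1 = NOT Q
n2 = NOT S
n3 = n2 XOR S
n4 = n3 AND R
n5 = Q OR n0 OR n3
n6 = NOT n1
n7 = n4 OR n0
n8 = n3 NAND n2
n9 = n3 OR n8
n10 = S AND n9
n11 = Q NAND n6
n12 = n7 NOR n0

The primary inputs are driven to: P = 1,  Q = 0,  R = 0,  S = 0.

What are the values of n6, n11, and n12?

n6 = 0; n11 = 1; n12 = 0

n0 = P XOR Q = 1 XOR 0 = 1
n1 = NOT Q = NOT 0 = 1
n2 = NOT S = NOT 0 = 1
n3 = n2 XOR S = 1 XOR 0 = 1
n4 = n3 AND R = 1 AND 0 = 0
n6 = NOT n1 = NOT 1 = 0
n7 = n4 OR n0 = 0 OR 1 = 1
n11 = Q NAND n6 = 0 NAND 0 = 1
n12 = n7 NOR n0 = 1 NOR 1 = 0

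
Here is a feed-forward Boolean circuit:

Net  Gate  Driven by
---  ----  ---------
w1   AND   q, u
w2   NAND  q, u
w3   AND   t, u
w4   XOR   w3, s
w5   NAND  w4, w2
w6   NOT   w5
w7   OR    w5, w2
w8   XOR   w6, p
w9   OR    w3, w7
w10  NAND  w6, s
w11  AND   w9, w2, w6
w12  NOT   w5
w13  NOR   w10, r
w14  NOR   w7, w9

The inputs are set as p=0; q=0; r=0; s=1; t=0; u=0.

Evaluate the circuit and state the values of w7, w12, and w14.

w2 = q NAND u = 0 NAND 0 = 1
w3 = t AND u = 0 AND 0 = 0
w4 = w3 XOR s = 0 XOR 1 = 1
w5 = w4 NAND w2 = 1 NAND 1 = 0
w7 = w5 OR w2 = 0 OR 1 = 1
w9 = w3 OR w7 = 0 OR 1 = 1
w12 = NOT w5 = NOT 0 = 1
w14 = w7 NOR w9 = 1 NOR 1 = 0

w7 = 1; w12 = 1; w14 = 0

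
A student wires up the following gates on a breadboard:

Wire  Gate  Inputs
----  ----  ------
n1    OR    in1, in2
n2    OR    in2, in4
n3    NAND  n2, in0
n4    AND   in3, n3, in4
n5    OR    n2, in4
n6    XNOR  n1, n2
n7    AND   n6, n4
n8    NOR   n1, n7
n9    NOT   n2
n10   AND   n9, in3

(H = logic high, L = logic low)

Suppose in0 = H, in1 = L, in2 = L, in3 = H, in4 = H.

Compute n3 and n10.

n2 = in2 OR in4 = L OR H = H
n3 = n2 NAND in0 = H NAND H = L
n9 = NOT n2 = NOT H = L
n10 = n9 AND in3 = L AND H = L

n3 = L, n10 = L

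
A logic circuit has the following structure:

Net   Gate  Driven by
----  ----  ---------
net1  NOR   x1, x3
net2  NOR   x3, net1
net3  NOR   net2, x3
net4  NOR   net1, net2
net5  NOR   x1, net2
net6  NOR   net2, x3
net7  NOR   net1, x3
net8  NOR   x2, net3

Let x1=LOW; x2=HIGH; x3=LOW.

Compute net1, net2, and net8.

net1 = HIGH; net2 = LOW; net8 = LOW

net1 = x1 NOR x3 = LOW NOR LOW = HIGH
net2 = x3 NOR net1 = LOW NOR HIGH = LOW
net3 = net2 NOR x3 = LOW NOR LOW = HIGH
net8 = x2 NOR net3 = HIGH NOR HIGH = LOW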